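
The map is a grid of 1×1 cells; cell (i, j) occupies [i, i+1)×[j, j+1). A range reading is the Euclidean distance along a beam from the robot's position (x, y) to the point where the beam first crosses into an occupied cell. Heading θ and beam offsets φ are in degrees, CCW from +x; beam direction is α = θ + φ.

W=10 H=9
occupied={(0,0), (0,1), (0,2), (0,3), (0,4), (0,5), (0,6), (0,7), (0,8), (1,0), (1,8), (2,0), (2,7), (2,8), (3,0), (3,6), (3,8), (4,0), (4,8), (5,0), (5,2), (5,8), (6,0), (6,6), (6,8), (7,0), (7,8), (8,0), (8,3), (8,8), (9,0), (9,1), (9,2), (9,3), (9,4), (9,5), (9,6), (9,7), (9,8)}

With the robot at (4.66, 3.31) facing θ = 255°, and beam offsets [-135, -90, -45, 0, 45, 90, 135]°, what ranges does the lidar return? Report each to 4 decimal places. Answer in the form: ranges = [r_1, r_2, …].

beam 1: φ=-135°, α=120°
  direction (-0.5000, 0.8660); cell (4,3); t to first gridline: x 1.3200, y 0.7967 (then +2.0000 / +1.1547)
    (4,4) via y @ 0.7967
    (3,4) via x @ 1.3200
    (3,5) via y @ 1.9514
    (3,6) via y @ 3.1061  # hit
  → r_1 = 3.1061
beam 2: φ=-90°, α=165°
  direction (-0.9659, 0.2588); cell (4,3); t to first gridline: x 0.6833, y 2.6660 (then +1.0353 / +3.8637)
    (3,3) via x @ 0.6833
    (2,3) via x @ 1.7186
    (2,4) via y @ 2.6660
    (1,4) via x @ 2.7538
    (0,4) via x @ 3.7891  # hit
  → r_2 = 3.7891
beam 3: φ=-45°, α=210°
  direction (-0.8660, -0.5000); cell (4,3); t to first gridline: x 0.7621, y 0.6200 (then +1.1547 / +2.0000)
    (4,2) via y @ 0.6200
    (3,2) via x @ 0.7621
    (2,2) via x @ 1.9168
    (2,1) via y @ 2.6200
    (1,1) via x @ 3.0715
    (0,1) via x @ 4.2262  # hit
  → r_3 = 4.2262
beam 4: φ=0°, α=255°
  direction (-0.2588, -0.9659); cell (4,3); t to first gridline: x 2.5500, y 0.3209 (then +3.8637 / +1.0353)
    (4,2) via y @ 0.3209
    (4,1) via y @ 1.3562
    (4,0) via y @ 2.3915  # hit
  → r_4 = 2.3915
beam 5: φ=45°, α=300°
  direction (0.5000, -0.8660); cell (4,3); t to first gridline: x 0.6800, y 0.3580 (then +2.0000 / +1.1547)
    (4,2) via y @ 0.3580
    (5,2) via x @ 0.6800  # hit
  → r_5 = 0.6800
beam 6: φ=90°, α=345°
  direction (0.9659, -0.2588); cell (4,3); t to first gridline: x 0.3520, y 1.1977 (then +1.0353 / +3.8637)
    (5,3) via x @ 0.3520
    (5,2) via y @ 1.1977  # hit
  → r_6 = 1.1977
beam 7: φ=135°, α=30°
  direction (0.8660, 0.5000); cell (4,3); t to first gridline: x 0.3926, y 1.3800 (then +1.1547 / +2.0000)
    (5,3) via x @ 0.3926
    (5,4) via y @ 1.3800
    (6,4) via x @ 1.5473
    (7,4) via x @ 2.7020
    (7,5) via y @ 3.3800
    (8,5) via x @ 3.8567
    (9,5) via x @ 5.0114  # hit
  → r_7 = 5.0114

ranges = [3.1061, 3.7891, 4.2262, 2.3915, 0.6800, 1.1977, 5.0114]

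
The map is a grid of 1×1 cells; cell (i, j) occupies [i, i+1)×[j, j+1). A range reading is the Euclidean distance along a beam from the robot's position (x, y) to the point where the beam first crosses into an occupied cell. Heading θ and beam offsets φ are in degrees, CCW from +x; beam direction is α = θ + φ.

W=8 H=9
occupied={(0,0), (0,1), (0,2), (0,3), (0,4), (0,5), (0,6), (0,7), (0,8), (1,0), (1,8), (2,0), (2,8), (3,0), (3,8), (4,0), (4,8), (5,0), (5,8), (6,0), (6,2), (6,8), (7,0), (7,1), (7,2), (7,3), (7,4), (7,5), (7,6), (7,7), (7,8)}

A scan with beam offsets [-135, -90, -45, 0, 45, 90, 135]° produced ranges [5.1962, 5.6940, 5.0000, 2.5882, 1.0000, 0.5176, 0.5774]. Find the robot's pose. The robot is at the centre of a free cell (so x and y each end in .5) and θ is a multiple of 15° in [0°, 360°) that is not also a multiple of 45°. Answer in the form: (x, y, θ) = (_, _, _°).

Enumerate (i+0.5, j+0.5, θ) over the 41 free cells and 16 admissible headings. For each, cast all 7 beams and compare to the given ranges.
  (3.5, 4.5, 330°): beam 1 = 2.5882 ≠ 5.1962 ✗
  (3.5, 6.5, 300°): beam 1 = 2.5882 ≠ 5.1962 ✗
  (4.5, 2.5, 195°): beam 1 = 5.0000 ≠ 5.1962 ✗
  (2.5, 3.5, 105°): beam 1 = 5.0000 ≠ 5.1962 ✗
  …
  (1.5, 5.5, 75°): r_1=5.1962, r_2=5.6940, r_3=5.0000, r_4=2.5882, r_5=1.0000, r_6=0.5176, r_7=0.5774 — all match ✓
Only this pose fits every beam.

(x, y, θ) = (1.5, 5.5, 75°)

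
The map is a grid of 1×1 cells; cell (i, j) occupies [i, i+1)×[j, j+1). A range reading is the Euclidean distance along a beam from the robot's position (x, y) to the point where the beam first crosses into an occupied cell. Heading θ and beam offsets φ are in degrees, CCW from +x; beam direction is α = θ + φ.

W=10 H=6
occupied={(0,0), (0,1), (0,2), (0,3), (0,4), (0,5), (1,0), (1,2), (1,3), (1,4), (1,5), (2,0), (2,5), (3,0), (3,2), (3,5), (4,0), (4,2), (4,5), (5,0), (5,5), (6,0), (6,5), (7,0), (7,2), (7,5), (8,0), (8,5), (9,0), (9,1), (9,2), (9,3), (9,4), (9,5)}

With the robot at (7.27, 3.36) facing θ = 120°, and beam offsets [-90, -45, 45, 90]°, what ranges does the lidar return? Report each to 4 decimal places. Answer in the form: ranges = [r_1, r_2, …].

beam 1: φ=-90°, α=30°
  dir = (cos 30°, sin 30°) = (0.8660, 0.5000); from cell (7,3)
  next x-line at t=0.8429, next y-line at t=1.2800; Δt_x=1.1547, Δt_y=2.0000
    x: enter (8,3) at t=0.8429
    y: enter (8,4) at t=1.2800
    x: enter (9,4) at t=1.9976 ← occupied
  → r_1 = 1.9976
beam 2: φ=-45°, α=75°
  dir = (cos 75°, sin 75°) = (0.2588, 0.9659); from cell (7,3)
  next x-line at t=2.8205, next y-line at t=0.6626; Δt_x=3.8637, Δt_y=1.0353
    y: enter (7,4) at t=0.6626
    y: enter (7,5) at t=1.6979 ← occupied
  → r_2 = 1.6979
beam 3: φ=45°, α=165°
  dir = (cos 165°, sin 165°) = (-0.9659, 0.2588); from cell (7,3)
  next x-line at t=0.2795, next y-line at t=2.4728; Δt_x=1.0353, Δt_y=3.8637
    x: enter (6,3) at t=0.2795
    x: enter (5,3) at t=1.3148
    x: enter (4,3) at t=2.3501
    y: enter (4,4) at t=2.4728
    x: enter (3,4) at t=3.3854
    x: enter (2,4) at t=4.4206
    x: enter (1,4) at t=5.4559 ← occupied
  → r_3 = 5.4559
beam 4: φ=90°, α=210°
  dir = (cos 210°, sin 210°) = (-0.8660, -0.5000); from cell (7,3)
  next x-line at t=0.3118, next y-line at t=0.7200; Δt_x=1.1547, Δt_y=2.0000
    x: enter (6,3) at t=0.3118
    y: enter (6,2) at t=0.7200
    x: enter (5,2) at t=1.4665
    x: enter (4,2) at t=2.6212 ← occupied
  → r_4 = 2.6212

ranges = [1.9976, 1.6979, 5.4559, 2.6212]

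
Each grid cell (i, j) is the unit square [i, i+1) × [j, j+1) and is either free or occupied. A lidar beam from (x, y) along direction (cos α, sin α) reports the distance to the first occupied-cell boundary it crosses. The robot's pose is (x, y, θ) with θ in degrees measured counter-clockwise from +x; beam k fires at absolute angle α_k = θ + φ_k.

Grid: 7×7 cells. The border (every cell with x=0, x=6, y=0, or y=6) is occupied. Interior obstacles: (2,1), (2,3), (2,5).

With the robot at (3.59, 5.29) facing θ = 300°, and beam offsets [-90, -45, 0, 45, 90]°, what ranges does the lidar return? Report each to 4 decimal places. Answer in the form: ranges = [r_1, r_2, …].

ranges = [2.9907, 2.2796, 4.8200, 2.4950, 1.4200]

beam 1: φ=-90°, α=210°
  dir = (cos 210°, sin 210°) = (-0.8660, -0.5000); from cell (3,5)
  next x-line at t=0.6813, next y-line at t=0.5800; Δt_x=1.1547, Δt_y=2.0000
    y: enter (3,4) at t=0.5800
    x: enter (2,4) at t=0.6813
    x: enter (1,4) at t=1.8360
    y: enter (1,3) at t=2.5800
    x: enter (0,3) at t=2.9907 ← occupied
  → r_1 = 2.9907
beam 2: φ=-45°, α=255°
  dir = (cos 255°, sin 255°) = (-0.2588, -0.9659); from cell (3,5)
  next x-line at t=2.2796, next y-line at t=0.3002; Δt_x=3.8637, Δt_y=1.0353
    y: enter (3,4) at t=0.3002
    y: enter (3,3) at t=1.3355
    x: enter (2,3) at t=2.2796 ← occupied
  → r_2 = 2.2796
beam 3: φ=0°, α=300°
  dir = (cos 300°, sin 300°) = (0.5000, -0.8660); from cell (3,5)
  next x-line at t=0.8200, next y-line at t=0.3349; Δt_x=2.0000, Δt_y=1.1547
    y: enter (3,4) at t=0.3349
    x: enter (4,4) at t=0.8200
    y: enter (4,3) at t=1.4896
    y: enter (4,2) at t=2.6443
    x: enter (5,2) at t=2.8200
    y: enter (5,1) at t=3.7990
    x: enter (6,1) at t=4.8200 ← occupied
  → r_3 = 4.8200
beam 4: φ=45°, α=345°
  dir = (cos 345°, sin 345°) = (0.9659, -0.2588); from cell (3,5)
  next x-line at t=0.4245, next y-line at t=1.1205; Δt_x=1.0353, Δt_y=3.8637
    x: enter (4,5) at t=0.4245
    y: enter (4,4) at t=1.1205
    x: enter (5,4) at t=1.4597
    x: enter (6,4) at t=2.4950 ← occupied
  → r_4 = 2.4950
beam 5: φ=90°, α=30°
  dir = (cos 30°, sin 30°) = (0.8660, 0.5000); from cell (3,5)
  next x-line at t=0.4734, next y-line at t=1.4200; Δt_x=1.1547, Δt_y=2.0000
    x: enter (4,5) at t=0.4734
    y: enter (4,6) at t=1.4200 ← occupied
  → r_5 = 1.4200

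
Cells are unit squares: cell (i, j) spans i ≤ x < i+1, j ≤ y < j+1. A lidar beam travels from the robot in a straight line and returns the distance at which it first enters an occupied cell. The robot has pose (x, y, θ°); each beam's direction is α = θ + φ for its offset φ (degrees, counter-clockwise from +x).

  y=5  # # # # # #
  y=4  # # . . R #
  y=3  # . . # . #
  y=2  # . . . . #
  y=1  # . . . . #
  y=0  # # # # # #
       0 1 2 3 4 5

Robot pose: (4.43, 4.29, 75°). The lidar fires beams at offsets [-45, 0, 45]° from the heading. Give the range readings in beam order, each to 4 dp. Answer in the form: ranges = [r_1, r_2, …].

beam 1: φ=-45°, α=30°
  d=(0.8660,0.5000)  start (4,4)  tX=0.6582 tY=1.4200  stride 1/|dx|=1.1547 1/|dy|=2.0000
    cross x-line → (5,4), t=0.6582 (wall)
  → r_1 = 0.6582
beam 2: φ=0°, α=75°
  d=(0.2588,0.9659)  start (4,4)  tX=2.2023 tY=0.7350  stride 1/|dx|=3.8637 1/|dy|=1.0353
    cross y-line → (4,5), t=0.7350 (wall)
  → r_2 = 0.7350
beam 3: φ=45°, α=120°
  d=(-0.5000,0.8660)  start (4,4)  tX=0.8600 tY=0.8198  stride 1/|dx|=2.0000 1/|dy|=1.1547
    cross y-line → (4,5), t=0.8198 (wall)
  → r_3 = 0.8198

ranges = [0.6582, 0.7350, 0.8198]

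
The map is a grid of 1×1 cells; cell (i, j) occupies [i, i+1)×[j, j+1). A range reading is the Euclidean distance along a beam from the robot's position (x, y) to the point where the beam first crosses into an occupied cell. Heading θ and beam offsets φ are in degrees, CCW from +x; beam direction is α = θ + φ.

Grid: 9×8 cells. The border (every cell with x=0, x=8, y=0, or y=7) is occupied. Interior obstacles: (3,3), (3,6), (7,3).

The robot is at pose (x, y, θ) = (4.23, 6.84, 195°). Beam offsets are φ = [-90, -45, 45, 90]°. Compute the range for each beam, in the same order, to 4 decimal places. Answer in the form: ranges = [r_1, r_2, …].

ranges = [0.1656, 0.2656, 0.4600, 6.0460]

beam 1: φ=-90°, α=105°
  dir = (cos 105°, sin 105°) = (-0.2588, 0.9659); from cell (4,6)
  next x-line at t=0.8887, next y-line at t=0.1656; Δt_x=3.8637, Δt_y=1.0353
    y: enter (4,7) at t=0.1656 ← occupied
  → r_1 = 0.1656
beam 2: φ=-45°, α=150°
  dir = (cos 150°, sin 150°) = (-0.8660, 0.5000); from cell (4,6)
  next x-line at t=0.2656, next y-line at t=0.3200; Δt_x=1.1547, Δt_y=2.0000
    x: enter (3,6) at t=0.2656 ← occupied
  → r_2 = 0.2656
beam 3: φ=45°, α=240°
  dir = (cos 240°, sin 240°) = (-0.5000, -0.8660); from cell (4,6)
  next x-line at t=0.4600, next y-line at t=0.9699; Δt_x=2.0000, Δt_y=1.1547
    x: enter (3,6) at t=0.4600 ← occupied
  → r_3 = 0.4600
beam 4: φ=90°, α=285°
  dir = (cos 285°, sin 285°) = (0.2588, -0.9659); from cell (4,6)
  next x-line at t=2.9751, next y-line at t=0.8696; Δt_x=3.8637, Δt_y=1.0353
    y: enter (4,5) at t=0.8696
    y: enter (4,4) at t=1.9049
    y: enter (4,3) at t=2.9402
    x: enter (5,3) at t=2.9751
    y: enter (5,2) at t=3.9755
    y: enter (5,1) at t=5.0107
    y: enter (5,0) at t=6.0460 ← occupied
  → r_4 = 6.0460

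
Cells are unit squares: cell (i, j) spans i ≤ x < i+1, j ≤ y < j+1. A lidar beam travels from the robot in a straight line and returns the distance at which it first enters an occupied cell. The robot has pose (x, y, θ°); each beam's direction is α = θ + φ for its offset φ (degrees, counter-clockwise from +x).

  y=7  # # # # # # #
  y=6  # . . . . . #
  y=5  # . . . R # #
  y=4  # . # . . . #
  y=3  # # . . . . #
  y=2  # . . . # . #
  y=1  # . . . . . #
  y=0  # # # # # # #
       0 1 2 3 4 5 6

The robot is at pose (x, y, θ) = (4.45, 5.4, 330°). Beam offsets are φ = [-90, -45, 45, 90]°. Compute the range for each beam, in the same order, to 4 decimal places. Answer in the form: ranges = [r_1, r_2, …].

ranges = [5.0807, 4.5552, 0.5694, 1.8475]

beam 1: φ=-90°, α=240°
  cosα=-0.5000 sinα=-0.8660 | (4,5) | tMaxX 0.9000 tMaxY 0.4619 | tΔX 2.0000 tΔY 1.1547
    t=0.4619 [y] (4,4)
    t=0.9000 [x] (3,4)
    t=1.6166 [y] (3,3)
    t=2.7713 [y] (3,2)
    t=2.9000 [x] (2,2)
    t=3.9260 [y] (2,1)
    t=4.9000 [x] (1,1)
    t=5.0807 [y] (1,0) — stop
  → r_1 = 5.0807
beam 2: φ=-45°, α=285°
  cosα=0.2588 sinα=-0.9659 | (4,5) | tMaxX 2.1250 tMaxY 0.4141 | tΔX 3.8637 tΔY 1.0353
    t=0.4141 [y] (4,4)
    t=1.4494 [y] (4,3)
    t=2.1250 [x] (5,3)
    t=2.4847 [y] (5,2)
    t=3.5199 [y] (5,1)
    t=4.5552 [y] (5,0) — stop
  → r_2 = 4.5552
beam 3: φ=45°, α=15°
  cosα=0.9659 sinα=0.2588 | (4,5) | tMaxX 0.5694 tMaxY 2.3182 | tΔX 1.0353 tΔY 3.8637
    t=0.5694 [x] (5,5) — stop
  → r_3 = 0.5694
beam 4: φ=90°, α=60°
  cosα=0.5000 sinα=0.8660 | (4,5) | tMaxX 1.1000 tMaxY 0.6928 | tΔX 2.0000 tΔY 1.1547
    t=0.6928 [y] (4,6)
    t=1.1000 [x] (5,6)
    t=1.8475 [y] (5,7) — stop
  → r_4 = 1.8475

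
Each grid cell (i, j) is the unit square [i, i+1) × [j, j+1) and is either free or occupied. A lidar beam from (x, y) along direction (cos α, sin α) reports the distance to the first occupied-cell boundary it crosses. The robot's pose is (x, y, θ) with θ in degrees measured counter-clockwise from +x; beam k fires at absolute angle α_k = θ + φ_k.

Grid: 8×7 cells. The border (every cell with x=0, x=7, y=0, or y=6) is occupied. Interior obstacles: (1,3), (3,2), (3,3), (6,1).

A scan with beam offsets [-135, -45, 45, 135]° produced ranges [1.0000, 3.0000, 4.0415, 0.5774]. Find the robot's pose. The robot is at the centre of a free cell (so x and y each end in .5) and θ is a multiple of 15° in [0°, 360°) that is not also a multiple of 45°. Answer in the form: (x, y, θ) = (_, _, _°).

(x, y, θ) = (6.5, 4.5, 195°)

Candidates: 26 free-cell centres × 16 headings = 416 poses. Raycast each; keep the one whose scan matches to 4 dp.
  (1.5, 5.5, 300°): beam 1 = 0.5176 ≠ 1.0000 ✗
  (3.5, 5.5, 120°): beam 1 = 3.6235 ≠ 1.0000 ✗
  (2.5, 2.5, 300°): beam 1 = 1.5529 ≠ 1.0000 ✗
  …
  (6.5, 4.5, 195°): r_1=1.0000, r_2=3.0000, r_3=4.0415, r_4=0.5774 — all match ✓
No second candidate reproduces the full scan.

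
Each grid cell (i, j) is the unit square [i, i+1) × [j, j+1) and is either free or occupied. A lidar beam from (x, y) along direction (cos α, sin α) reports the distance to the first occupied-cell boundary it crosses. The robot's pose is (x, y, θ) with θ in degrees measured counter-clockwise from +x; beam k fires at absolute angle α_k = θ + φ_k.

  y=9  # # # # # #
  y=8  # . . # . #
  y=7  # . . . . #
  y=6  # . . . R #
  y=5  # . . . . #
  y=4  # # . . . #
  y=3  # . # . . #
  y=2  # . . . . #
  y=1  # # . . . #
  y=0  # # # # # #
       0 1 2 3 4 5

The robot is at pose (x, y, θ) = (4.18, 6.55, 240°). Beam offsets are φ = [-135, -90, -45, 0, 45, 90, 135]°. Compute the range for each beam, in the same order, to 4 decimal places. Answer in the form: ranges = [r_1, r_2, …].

ranges = [1.5012, 3.6719, 3.2922, 2.9445, 3.1682, 0.9469, 0.8489]

beam 1: φ=-135°, α=105°
  d=(-0.2588,0.9659)  start (4,6)  tX=0.6955 tY=0.4659  stride 1/|dx|=3.8637 1/|dy|=1.0353
    cross y-line → (4,7), t=0.4659
    cross x-line → (3,7), t=0.6955
    cross y-line → (3,8), t=1.5012 (wall)
  → r_1 = 1.5012
beam 2: φ=-90°, α=150°
  d=(-0.8660,0.5000)  start (4,6)  tX=0.2078 tY=0.9000  stride 1/|dx|=1.1547 1/|dy|=2.0000
    cross x-line → (3,6), t=0.2078
    cross y-line → (3,7), t=0.9000
    cross x-line → (2,7), t=1.3625
    cross x-line → (1,7), t=2.5172
    cross y-line → (1,8), t=2.9000
    cross x-line → (0,8), t=3.6719 (wall)
  → r_2 = 3.6719
beam 3: φ=-45°, α=195°
  d=(-0.9659,-0.2588)  start (4,6)  tX=0.1863 tY=2.1250  stride 1/|dx|=1.0353 1/|dy|=3.8637
    cross x-line → (3,6), t=0.1863
    cross x-line → (2,6), t=1.2216
    cross y-line → (2,5), t=2.1250
    cross x-line → (1,5), t=2.2569
    cross x-line → (0,5), t=3.2922 (wall)
  → r_3 = 3.2922
beam 4: φ=0°, α=240°
  d=(-0.5000,-0.8660)  start (4,6)  tX=0.3600 tY=0.6351  stride 1/|dx|=2.0000 1/|dy|=1.1547
    cross x-line → (3,6), t=0.3600
    cross y-line → (3,5), t=0.6351
    cross y-line → (3,4), t=1.7898
    cross x-line → (2,4), t=2.3600
    cross y-line → (2,3), t=2.9445 (wall)
  → r_4 = 2.9445
beam 5: φ=45°, α=285°
  d=(0.2588,-0.9659)  start (4,6)  tX=3.1682 tY=0.5694  stride 1/|dx|=3.8637 1/|dy|=1.0353
    cross y-line → (4,5), t=0.5694
    cross y-line → (4,4), t=1.6047
    cross y-line → (4,3), t=2.6400
    cross x-line → (5,3), t=3.1682 (wall)
  → r_5 = 3.1682
beam 6: φ=90°, α=330°
  d=(0.8660,-0.5000)  start (4,6)  tX=0.9469 tY=1.1000  stride 1/|dx|=1.1547 1/|dy|=2.0000
    cross x-line → (5,6), t=0.9469 (wall)
  → r_6 = 0.9469
beam 7: φ=135°, α=15°
  d=(0.9659,0.2588)  start (4,6)  tX=0.8489 tY=1.7387  stride 1/|dx|=1.0353 1/|dy|=3.8637
    cross x-line → (5,6), t=0.8489 (wall)
  → r_7 = 0.8489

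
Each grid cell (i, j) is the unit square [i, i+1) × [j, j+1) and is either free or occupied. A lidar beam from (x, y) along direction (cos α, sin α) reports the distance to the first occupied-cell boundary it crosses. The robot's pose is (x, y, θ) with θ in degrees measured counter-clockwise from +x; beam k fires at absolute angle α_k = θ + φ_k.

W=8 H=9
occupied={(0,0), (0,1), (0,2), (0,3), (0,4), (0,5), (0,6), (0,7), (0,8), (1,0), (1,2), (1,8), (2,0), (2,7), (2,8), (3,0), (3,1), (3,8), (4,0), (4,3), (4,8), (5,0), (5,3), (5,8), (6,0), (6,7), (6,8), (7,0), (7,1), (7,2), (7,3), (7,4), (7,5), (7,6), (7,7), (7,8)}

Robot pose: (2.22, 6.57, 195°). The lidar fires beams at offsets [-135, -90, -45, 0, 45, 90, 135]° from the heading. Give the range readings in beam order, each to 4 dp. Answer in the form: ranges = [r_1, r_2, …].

beam 1: φ=-135°, α=60°
  cosα=0.5000 sinα=0.8660 | (2,6) | tMaxX 1.5600 tMaxY 0.4965 | tΔX 2.0000 tΔY 1.1547
    t=0.4965 [y] (2,7) — stop
  → r_1 = 0.4965
beam 2: φ=-90°, α=105°
  cosα=-0.2588 sinα=0.9659 | (2,6) | tMaxX 0.8500 tMaxY 0.4452 | tΔX 3.8637 tΔY 1.0353
    t=0.4452 [y] (2,7) — stop
  → r_2 = 0.4452
beam 3: φ=-45°, α=150°
  cosα=-0.8660 sinα=0.5000 | (2,6) | tMaxX 0.2540 tMaxY 0.8600 | tΔX 1.1547 tΔY 2.0000
    t=0.2540 [x] (1,6)
    t=0.8600 [y] (1,7)
    t=1.4087 [x] (0,7) — stop
  → r_3 = 1.4087
beam 4: φ=0°, α=195°
  cosα=-0.9659 sinα=-0.2588 | (2,6) | tMaxX 0.2278 tMaxY 2.2023 | tΔX 1.0353 tΔY 3.8637
    t=0.2278 [x] (1,6)
    t=1.2630 [x] (0,6) — stop
  → r_4 = 1.2630
beam 5: φ=45°, α=240°
  cosα=-0.5000 sinα=-0.8660 | (2,6) | tMaxX 0.4400 tMaxY 0.6582 | tΔX 2.0000 tΔY 1.1547
    t=0.4400 [x] (1,6)
    t=0.6582 [y] (1,5)
    t=1.8129 [y] (1,4)
    t=2.4400 [x] (0,4) — stop
  → r_5 = 2.4400
beam 6: φ=90°, α=285°
  cosα=0.2588 sinα=-0.9659 | (2,6) | tMaxX 3.0137 tMaxY 0.5901 | tΔX 3.8637 tΔY 1.0353
    t=0.5901 [y] (2,5)
    t=1.6254 [y] (2,4)
    t=2.6607 [y] (2,3)
    t=3.0137 [x] (3,3)
    t=3.6959 [y] (3,2)
    t=4.7312 [y] (3,1) — stop
  → r_6 = 4.7312
beam 7: φ=135°, α=330°
  cosα=0.8660 sinα=-0.5000 | (2,6) | tMaxX 0.9007 tMaxY 1.1400 | tΔX 1.1547 tΔY 2.0000
    t=0.9007 [x] (3,6)
    t=1.1400 [y] (3,5)
    t=2.0554 [x] (4,5)
    t=3.1400 [y] (4,4)
    t=3.2101 [x] (5,4)
    t=4.3648 [x] (6,4)
    t=5.1400 [y] (6,3)
    t=5.5195 [x] (7,3) — stop
  → r_7 = 5.5195

ranges = [0.4965, 0.4452, 1.4087, 1.2630, 2.4400, 4.7312, 5.5195]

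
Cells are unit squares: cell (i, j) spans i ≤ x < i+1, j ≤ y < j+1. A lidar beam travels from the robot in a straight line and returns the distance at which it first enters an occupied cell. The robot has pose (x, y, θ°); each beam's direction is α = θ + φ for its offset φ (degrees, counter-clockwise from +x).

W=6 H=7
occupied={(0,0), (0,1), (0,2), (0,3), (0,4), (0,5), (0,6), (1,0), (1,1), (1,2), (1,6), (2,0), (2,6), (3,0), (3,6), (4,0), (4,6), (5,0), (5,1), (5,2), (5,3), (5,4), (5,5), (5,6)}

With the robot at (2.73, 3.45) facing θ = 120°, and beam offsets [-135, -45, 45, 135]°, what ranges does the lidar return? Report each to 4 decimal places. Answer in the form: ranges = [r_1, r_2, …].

beam 1: φ=-135°, α=345°
  direction (0.9659, -0.2588); cell (2,3); t to first gridline: x 0.2795, y 1.7387 (then +1.0353 / +3.8637)
    (3,3) via x @ 0.2795
    (4,3) via x @ 1.3148
    (4,2) via y @ 1.7387
    (5,2) via x @ 2.3501  # hit
  → r_1 = 2.3501
beam 2: φ=-45°, α=75°
  direction (0.2588, 0.9659); cell (2,3); t to first gridline: x 1.0432, y 0.5694 (then +3.8637 / +1.0353)
    (2,4) via y @ 0.5694
    (3,4) via x @ 1.0432
    (3,5) via y @ 1.6047
    (3,6) via y @ 2.6400  # hit
  → r_2 = 2.6400
beam 3: φ=45°, α=165°
  direction (-0.9659, 0.2588); cell (2,3); t to first gridline: x 0.7558, y 2.1250 (then +1.0353 / +3.8637)
    (1,3) via x @ 0.7558
    (0,3) via x @ 1.7910  # hit
  → r_3 = 1.7910
beam 4: φ=135°, α=255°
  direction (-0.2588, -0.9659); cell (2,3); t to first gridline: x 2.8205, y 0.4659 (then +3.8637 / +1.0353)
    (2,2) via y @ 0.4659
    (2,1) via y @ 1.5012
    (2,0) via y @ 2.5364  # hit
  → r_4 = 2.5364

ranges = [2.3501, 2.6400, 1.7910, 2.5364]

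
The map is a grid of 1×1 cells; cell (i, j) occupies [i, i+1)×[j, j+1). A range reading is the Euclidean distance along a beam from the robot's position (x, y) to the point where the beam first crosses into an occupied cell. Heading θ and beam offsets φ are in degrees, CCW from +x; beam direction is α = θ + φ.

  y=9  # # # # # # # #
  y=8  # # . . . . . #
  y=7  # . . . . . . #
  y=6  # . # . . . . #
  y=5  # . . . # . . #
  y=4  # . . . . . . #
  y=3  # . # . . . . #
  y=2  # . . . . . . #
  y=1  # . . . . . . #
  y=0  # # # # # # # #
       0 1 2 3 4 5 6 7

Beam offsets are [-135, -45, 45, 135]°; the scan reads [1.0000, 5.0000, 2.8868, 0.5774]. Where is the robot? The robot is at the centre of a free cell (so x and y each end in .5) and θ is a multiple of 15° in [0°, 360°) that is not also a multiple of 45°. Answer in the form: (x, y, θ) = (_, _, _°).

(x, y, θ) = (6.5, 3.5, 195°)

Candidates: 44 free-cell centres × 16 headings = 704 poses. Raycast each; keep the one whose scan matches to 4 dp.
  (5.5, 2.5, 120°): beam 1 = 1.5529 ≠ 1.0000 ✗
  (2.5, 2.5, 15°): beam 1 = 1.7321 ≠ 1.0000 ✗
  (2.5, 5.5, 240°): beam 1 = 0.5176 ≠ 1.0000 ✗
  (3.5, 8.5, 105°): beam 1 = 4.0415 ≠ 1.0000 ✗
  (1.5, 5.5, 75°): beam 1 = 1.7321 ≠ 1.0000 ✗
  …
  (6.5, 3.5, 195°): r_1=1.0000, r_2=5.0000, r_3=2.8868, r_4=0.5774 — all match ✓
Unique over the lattice → pose = (6.5, 3.5, 195°).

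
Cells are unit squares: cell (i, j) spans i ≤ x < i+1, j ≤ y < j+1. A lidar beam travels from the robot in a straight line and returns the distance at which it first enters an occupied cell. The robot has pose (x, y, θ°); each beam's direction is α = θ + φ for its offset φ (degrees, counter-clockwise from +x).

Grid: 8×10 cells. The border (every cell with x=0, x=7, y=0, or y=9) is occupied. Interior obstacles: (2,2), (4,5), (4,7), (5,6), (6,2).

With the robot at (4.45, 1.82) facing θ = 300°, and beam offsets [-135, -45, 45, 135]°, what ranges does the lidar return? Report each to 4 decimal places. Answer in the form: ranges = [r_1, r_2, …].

ranges = [1.5012, 0.8489, 2.6400, 4.3275]

beam 1: φ=-135°, α=165°
  dir = (cos 165°, sin 165°) = (-0.9659, 0.2588); from cell (4,1)
  next x-line at t=0.4659, next y-line at t=0.6955; Δt_x=1.0353, Δt_y=3.8637
    x: enter (3,1) at t=0.4659
    y: enter (3,2) at t=0.6955
    x: enter (2,2) at t=1.5012 ← occupied
  → r_1 = 1.5012
beam 2: φ=-45°, α=255°
  dir = (cos 255°, sin 255°) = (-0.2588, -0.9659); from cell (4,1)
  next x-line at t=1.7387, next y-line at t=0.8489; Δt_x=3.8637, Δt_y=1.0353
    y: enter (4,0) at t=0.8489 ← occupied
  → r_2 = 0.8489
beam 3: φ=45°, α=345°
  dir = (cos 345°, sin 345°) = (0.9659, -0.2588); from cell (4,1)
  next x-line at t=0.5694, next y-line at t=3.1682; Δt_x=1.0353, Δt_y=3.8637
    x: enter (5,1) at t=0.5694
    x: enter (6,1) at t=1.6047
    x: enter (7,1) at t=2.6400 ← occupied
  → r_3 = 2.6400
beam 4: φ=135°, α=75°
  dir = (cos 75°, sin 75°) = (0.2588, 0.9659); from cell (4,1)
  next x-line at t=2.1250, next y-line at t=0.1863; Δt_x=3.8637, Δt_y=1.0353
    y: enter (4,2) at t=0.1863
    y: enter (4,3) at t=1.2216
    x: enter (5,3) at t=2.1250
    y: enter (5,4) at t=2.2569
    y: enter (5,5) at t=3.2922
    y: enter (5,6) at t=4.3275 ← occupied
  → r_4 = 4.3275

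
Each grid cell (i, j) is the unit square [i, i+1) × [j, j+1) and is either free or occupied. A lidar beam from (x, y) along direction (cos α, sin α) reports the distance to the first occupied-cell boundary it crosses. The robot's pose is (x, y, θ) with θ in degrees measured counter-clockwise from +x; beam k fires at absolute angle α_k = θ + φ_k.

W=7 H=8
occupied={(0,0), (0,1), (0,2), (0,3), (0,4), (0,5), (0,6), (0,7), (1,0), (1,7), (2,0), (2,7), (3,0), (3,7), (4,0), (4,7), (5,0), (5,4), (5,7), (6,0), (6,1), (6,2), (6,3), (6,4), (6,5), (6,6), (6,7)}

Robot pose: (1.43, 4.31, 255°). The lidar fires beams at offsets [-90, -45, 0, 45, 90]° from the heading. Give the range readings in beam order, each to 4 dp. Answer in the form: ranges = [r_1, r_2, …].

ranges = [0.4452, 0.4965, 1.6614, 3.8221, 4.7312]

beam 1: φ=-90°, α=165°
  direction (-0.9659, 0.2588); cell (1,4); t to first gridline: x 0.4452, y 2.6660 (then +1.0353 / +3.8637)
    (0,4) via x @ 0.4452  # hit
  → r_1 = 0.4452
beam 2: φ=-45°, α=210°
  direction (-0.8660, -0.5000); cell (1,4); t to first gridline: x 0.4965, y 0.6200 (then +1.1547 / +2.0000)
    (0,4) via x @ 0.4965  # hit
  → r_2 = 0.4965
beam 3: φ=0°, α=255°
  direction (-0.2588, -0.9659); cell (1,4); t to first gridline: x 1.6614, y 0.3209 (then +3.8637 / +1.0353)
    (1,3) via y @ 0.3209
    (1,2) via y @ 1.3562
    (0,2) via x @ 1.6614  # hit
  → r_3 = 1.6614
beam 4: φ=45°, α=300°
  direction (0.5000, -0.8660); cell (1,4); t to first gridline: x 1.1400, y 0.3580 (then +2.0000 / +1.1547)
    (1,3) via y @ 0.3580
    (2,3) via x @ 1.1400
    (2,2) via y @ 1.5127
    (2,1) via y @ 2.6674
    (3,1) via x @ 3.1400
    (3,0) via y @ 3.8221  # hit
  → r_4 = 3.8221
beam 5: φ=90°, α=345°
  direction (0.9659, -0.2588); cell (1,4); t to first gridline: x 0.5901, y 1.1977 (then +1.0353 / +3.8637)
    (2,4) via x @ 0.5901
    (2,3) via y @ 1.1977
    (3,3) via x @ 1.6254
    (4,3) via x @ 2.6607
    (5,3) via x @ 3.6959
    (6,3) via x @ 4.7312  # hit
  → r_5 = 4.7312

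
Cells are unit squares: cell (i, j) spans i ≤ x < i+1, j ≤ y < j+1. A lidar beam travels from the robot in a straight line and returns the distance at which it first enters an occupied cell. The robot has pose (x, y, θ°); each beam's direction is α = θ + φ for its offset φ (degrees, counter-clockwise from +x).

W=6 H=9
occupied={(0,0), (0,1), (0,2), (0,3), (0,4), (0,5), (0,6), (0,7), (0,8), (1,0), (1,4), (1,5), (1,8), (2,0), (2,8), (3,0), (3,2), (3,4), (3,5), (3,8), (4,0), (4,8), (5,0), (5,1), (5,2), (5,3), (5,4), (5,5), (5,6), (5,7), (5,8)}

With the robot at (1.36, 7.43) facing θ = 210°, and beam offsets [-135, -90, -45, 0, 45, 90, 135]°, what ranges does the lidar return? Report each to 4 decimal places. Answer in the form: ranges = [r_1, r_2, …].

beam 1: φ=-135°, α=75°
  direction (0.2588, 0.9659); cell (1,7); t to first gridline: x 2.4728, y 0.5901 (then +3.8637 / +1.0353)
    (1,8) via y @ 0.5901  # hit
  → r_1 = 0.5901
beam 2: φ=-90°, α=120°
  direction (-0.5000, 0.8660); cell (1,7); t to first gridline: x 0.7200, y 0.6582 (then +2.0000 / +1.1547)
    (1,8) via y @ 0.6582  # hit
  → r_2 = 0.6582
beam 3: φ=-45°, α=165°
  direction (-0.9659, 0.2588); cell (1,7); t to first gridline: x 0.3727, y 2.2023 (then +1.0353 / +3.8637)
    (0,7) via x @ 0.3727  # hit
  → r_3 = 0.3727
beam 4: φ=0°, α=210°
  direction (-0.8660, -0.5000); cell (1,7); t to first gridline: x 0.4157, y 0.8600 (then +1.1547 / +2.0000)
    (0,7) via x @ 0.4157  # hit
  → r_4 = 0.4157
beam 5: φ=45°, α=255°
  direction (-0.2588, -0.9659); cell (1,7); t to first gridline: x 1.3909, y 0.4452 (then +3.8637 / +1.0353)
    (1,6) via y @ 0.4452
    (0,6) via x @ 1.3909  # hit
  → r_5 = 1.3909
beam 6: φ=90°, α=300°
  direction (0.5000, -0.8660); cell (1,7); t to first gridline: x 1.2800, y 0.4965 (then +2.0000 / +1.1547)
    (1,6) via y @ 0.4965
    (2,6) via x @ 1.2800
    (2,5) via y @ 1.6512
    (2,4) via y @ 2.8059
    (3,4) via x @ 3.2800  # hit
  → r_6 = 3.2800
beam 7: φ=135°, α=345°
  direction (0.9659, -0.2588); cell (1,7); t to first gridline: x 0.6626, y 1.6614 (then +1.0353 / +3.8637)
    (2,7) via x @ 0.6626
    (2,6) via y @ 1.6614
    (3,6) via x @ 1.6979
    (4,6) via x @ 2.7331
    (5,6) via x @ 3.7684  # hit
  → r_7 = 3.7684

ranges = [0.5901, 0.6582, 0.3727, 0.4157, 1.3909, 3.2800, 3.7684]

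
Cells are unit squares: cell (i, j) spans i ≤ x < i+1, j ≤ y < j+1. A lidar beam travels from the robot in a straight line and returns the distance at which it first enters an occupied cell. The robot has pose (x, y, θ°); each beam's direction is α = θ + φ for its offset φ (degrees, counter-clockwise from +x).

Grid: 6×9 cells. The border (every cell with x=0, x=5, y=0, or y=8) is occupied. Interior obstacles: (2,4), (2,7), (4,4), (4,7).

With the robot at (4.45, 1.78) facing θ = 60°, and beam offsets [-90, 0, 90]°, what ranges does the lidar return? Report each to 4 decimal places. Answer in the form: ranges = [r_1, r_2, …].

ranges = [0.6351, 1.1000, 3.9837]

beam 1: φ=-90°, α=330°
  d=(0.8660,-0.5000)  start (4,1)  tX=0.6351 tY=1.5600  stride 1/|dx|=1.1547 1/|dy|=2.0000
    cross x-line → (5,1), t=0.6351 (wall)
  → r_1 = 0.6351
beam 2: φ=0°, α=60°
  d=(0.5000,0.8660)  start (4,1)  tX=1.1000 tY=0.2540  stride 1/|dx|=2.0000 1/|dy|=1.1547
    cross y-line → (4,2), t=0.2540
    cross x-line → (5,2), t=1.1000 (wall)
  → r_2 = 1.1000
beam 3: φ=90°, α=150°
  d=(-0.8660,0.5000)  start (4,1)  tX=0.5196 tY=0.4400  stride 1/|dx|=1.1547 1/|dy|=2.0000
    cross y-line → (4,2), t=0.4400
    cross x-line → (3,2), t=0.5196
    cross x-line → (2,2), t=1.6743
    cross y-line → (2,3), t=2.4400
    cross x-line → (1,3), t=2.8290
    cross x-line → (0,3), t=3.9837 (wall)
  → r_3 = 3.9837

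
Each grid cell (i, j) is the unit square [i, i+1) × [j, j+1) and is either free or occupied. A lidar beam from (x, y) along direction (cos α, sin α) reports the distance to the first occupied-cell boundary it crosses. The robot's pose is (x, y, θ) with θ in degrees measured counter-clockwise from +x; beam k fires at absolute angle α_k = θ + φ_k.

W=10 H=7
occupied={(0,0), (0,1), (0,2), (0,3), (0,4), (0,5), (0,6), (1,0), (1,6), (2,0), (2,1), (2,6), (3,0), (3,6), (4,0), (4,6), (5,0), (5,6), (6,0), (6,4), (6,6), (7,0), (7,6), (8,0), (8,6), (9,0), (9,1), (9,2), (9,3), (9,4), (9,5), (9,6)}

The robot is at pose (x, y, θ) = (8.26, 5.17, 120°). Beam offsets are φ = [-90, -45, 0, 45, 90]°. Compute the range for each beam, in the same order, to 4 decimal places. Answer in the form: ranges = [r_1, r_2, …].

beam 1: φ=-90°, α=30°
  cosα=0.8660 sinα=0.5000 | (8,5) | tMaxX 0.8545 tMaxY 1.6600 | tΔX 1.1547 tΔY 2.0000
    t=0.8545 [x] (9,5) — stop
  → r_1 = 0.8545
beam 2: φ=-45°, α=75°
  cosα=0.2588 sinα=0.9659 | (8,5) | tMaxX 2.8591 tMaxY 0.8593 | tΔX 3.8637 tΔY 1.0353
    t=0.8593 [y] (8,6) — stop
  → r_2 = 0.8593
beam 3: φ=0°, α=120°
  cosα=-0.5000 sinα=0.8660 | (8,5) | tMaxX 0.5200 tMaxY 0.9584 | tΔX 2.0000 tΔY 1.1547
    t=0.5200 [x] (7,5)
    t=0.9584 [y] (7,6) — stop
  → r_3 = 0.9584
beam 4: φ=45°, α=165°
  cosα=-0.9659 sinα=0.2588 | (8,5) | tMaxX 0.2692 tMaxY 3.2069 | tΔX 1.0353 tΔY 3.8637
    t=0.2692 [x] (7,5)
    t=1.3044 [x] (6,5)
    t=2.3397 [x] (5,5)
    t=3.2069 [y] (5,6) — stop
  → r_4 = 3.2069
beam 5: φ=90°, α=210°
  cosα=-0.8660 sinα=-0.5000 | (8,5) | tMaxX 0.3002 tMaxY 0.3400 | tΔX 1.1547 tΔY 2.0000
    t=0.3002 [x] (7,5)
    t=0.3400 [y] (7,4)
    t=1.4549 [x] (6,4) — stop
  → r_5 = 1.4549

ranges = [0.8545, 0.8593, 0.9584, 3.2069, 1.4549]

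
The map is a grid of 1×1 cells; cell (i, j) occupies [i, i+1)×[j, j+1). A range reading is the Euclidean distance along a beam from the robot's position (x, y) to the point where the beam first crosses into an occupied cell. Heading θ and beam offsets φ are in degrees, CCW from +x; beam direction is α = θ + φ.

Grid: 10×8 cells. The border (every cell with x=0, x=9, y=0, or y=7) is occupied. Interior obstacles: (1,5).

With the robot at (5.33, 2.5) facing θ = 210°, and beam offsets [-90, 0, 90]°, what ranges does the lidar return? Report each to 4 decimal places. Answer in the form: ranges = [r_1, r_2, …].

beam 1: φ=-90°, α=120°
  direction (-0.5000, 0.8660); cell (5,2); t to first gridline: x 0.6600, y 0.5774 (then +2.0000 / +1.1547)
    (5,3) via y @ 0.5774
    (4,3) via x @ 0.6600
    (4,4) via y @ 1.7321
    (3,4) via x @ 2.6600
    (3,5) via y @ 2.8868
    (3,6) via y @ 4.0415
    (2,6) via x @ 4.6600
    (2,7) via y @ 5.1962  # hit
  → r_1 = 5.1962
beam 2: φ=0°, α=210°
  direction (-0.8660, -0.5000); cell (5,2); t to first gridline: x 0.3811, y 1.0000 (then +1.1547 / +2.0000)
    (4,2) via x @ 0.3811
    (4,1) via y @ 1.0000
    (3,1) via x @ 1.5358
    (2,1) via x @ 2.6905
    (2,0) via y @ 3.0000  # hit
  → r_2 = 3.0000
beam 3: φ=90°, α=300°
  direction (0.5000, -0.8660); cell (5,2); t to first gridline: x 1.3400, y 0.5774 (then +2.0000 / +1.1547)
    (5,1) via y @ 0.5774
    (6,1) via x @ 1.3400
    (6,0) via y @ 1.7321  # hit
  → r_3 = 1.7321

ranges = [5.1962, 3.0000, 1.7321]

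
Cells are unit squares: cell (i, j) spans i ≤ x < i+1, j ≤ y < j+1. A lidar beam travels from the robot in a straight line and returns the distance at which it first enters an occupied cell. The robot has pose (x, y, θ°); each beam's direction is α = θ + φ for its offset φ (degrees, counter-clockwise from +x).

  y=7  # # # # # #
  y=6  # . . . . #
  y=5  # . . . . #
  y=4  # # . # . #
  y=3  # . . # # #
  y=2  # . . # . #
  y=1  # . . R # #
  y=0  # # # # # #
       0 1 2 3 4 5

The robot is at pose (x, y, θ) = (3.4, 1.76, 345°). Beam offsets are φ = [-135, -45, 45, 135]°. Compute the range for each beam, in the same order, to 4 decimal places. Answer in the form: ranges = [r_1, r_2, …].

ranges = [1.5200, 0.8776, 0.4800, 0.2771]

beam 1: φ=-135°, α=210°
  cosα=-0.8660 sinα=-0.5000 | (3,1) | tMaxX 0.4619 tMaxY 1.5200 | tΔX 1.1547 tΔY 2.0000
    t=0.4619 [x] (2,1)
    t=1.5200 [y] (2,0) — stop
  → r_1 = 1.5200
beam 2: φ=-45°, α=300°
  cosα=0.5000 sinα=-0.8660 | (3,1) | tMaxX 1.2000 tMaxY 0.8776 | tΔX 2.0000 tΔY 1.1547
    t=0.8776 [y] (3,0) — stop
  → r_2 = 0.8776
beam 3: φ=45°, α=30°
  cosα=0.8660 sinα=0.5000 | (3,1) | tMaxX 0.6928 tMaxY 0.4800 | tΔX 1.1547 tΔY 2.0000
    t=0.4800 [y] (3,2) — stop
  → r_3 = 0.4800
beam 4: φ=135°, α=120°
  cosα=-0.5000 sinα=0.8660 | (3,1) | tMaxX 0.8000 tMaxY 0.2771 | tΔX 2.0000 tΔY 1.1547
    t=0.2771 [y] (3,2) — stop
  → r_4 = 0.2771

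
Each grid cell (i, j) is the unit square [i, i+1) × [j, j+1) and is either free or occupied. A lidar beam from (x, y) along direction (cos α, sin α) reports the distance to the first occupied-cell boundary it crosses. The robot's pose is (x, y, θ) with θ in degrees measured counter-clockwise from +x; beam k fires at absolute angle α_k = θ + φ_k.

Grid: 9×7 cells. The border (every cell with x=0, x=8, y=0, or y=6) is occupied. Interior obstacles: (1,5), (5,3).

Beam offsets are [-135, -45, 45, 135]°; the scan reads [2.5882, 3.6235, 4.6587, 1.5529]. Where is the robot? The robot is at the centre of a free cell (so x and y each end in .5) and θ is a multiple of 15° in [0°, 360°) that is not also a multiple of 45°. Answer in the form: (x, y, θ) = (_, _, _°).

The pose lattice has 33·16 = 528 candidates. Test each by forward raycasting.
  (6.5, 2.5, 210°): beam 1 = 3.6235 ≠ 2.5882 ✗
  (4.5, 1.5, 210°): beam 1 = 1.9319 ≠ 2.5882 ✗
  (5.5, 4.5, 300°): beam 1 = 3.6235 ≠ 2.5882 ✗
  …
  (3.5, 4.5, 330°): r_1=2.5882, r_2=3.6235, r_3=4.6587, r_4=1.5529 — all match ✓
Only this pose fits every beam.

(x, y, θ) = (3.5, 4.5, 330°)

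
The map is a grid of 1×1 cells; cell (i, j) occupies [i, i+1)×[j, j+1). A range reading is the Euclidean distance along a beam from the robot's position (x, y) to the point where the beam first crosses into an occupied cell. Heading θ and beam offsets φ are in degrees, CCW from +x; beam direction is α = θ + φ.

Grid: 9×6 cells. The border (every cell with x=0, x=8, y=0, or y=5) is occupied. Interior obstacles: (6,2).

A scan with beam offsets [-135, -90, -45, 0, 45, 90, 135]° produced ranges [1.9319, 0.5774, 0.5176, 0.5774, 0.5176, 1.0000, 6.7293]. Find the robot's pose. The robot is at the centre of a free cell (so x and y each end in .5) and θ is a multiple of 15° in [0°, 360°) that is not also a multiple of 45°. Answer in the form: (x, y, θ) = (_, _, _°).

The pose lattice has 27·16 = 432 candidates. Test each by forward raycasting.
  (4.5, 4.5, 75°): beam 1 = 4.0415 ≠ 1.9319 ✗
  (4.5, 2.5, 105°): beam 1 = 3.0000 ≠ 1.9319 ✗
  (4.5, 4.5, 60°): beam 1 = 3.6235 ≠ 1.9319 ✗
  (5.5, 1.5, 165°): beam 1 = 1.0000 ≠ 1.9319 ✗
  (7.5, 3.5, 15°): beam 1 = 1.0000 ≠ 1.9319 ✗
  …
  (7.5, 4.5, 60°): r_1=1.9319, r_2=0.5774, r_3=0.5176, r_4=0.5774, r_5=0.5176, r_6=1.0000, r_7=6.7293 — all match ✓
No second candidate reproduces the full scan.

(x, y, θ) = (7.5, 4.5, 60°)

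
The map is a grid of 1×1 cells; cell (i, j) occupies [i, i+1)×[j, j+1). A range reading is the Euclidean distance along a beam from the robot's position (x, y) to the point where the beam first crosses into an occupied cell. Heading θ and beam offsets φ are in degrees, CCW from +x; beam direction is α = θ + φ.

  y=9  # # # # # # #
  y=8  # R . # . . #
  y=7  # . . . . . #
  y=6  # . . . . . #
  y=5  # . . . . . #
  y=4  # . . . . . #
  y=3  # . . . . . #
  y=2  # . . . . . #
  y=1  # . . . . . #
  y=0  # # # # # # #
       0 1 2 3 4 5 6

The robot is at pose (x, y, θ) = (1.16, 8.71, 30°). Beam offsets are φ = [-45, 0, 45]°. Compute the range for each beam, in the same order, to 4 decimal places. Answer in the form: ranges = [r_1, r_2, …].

beam 1: φ=-45°, α=345°
  d=(0.9659,-0.2588)  start (1,8)  tX=0.8696 tY=2.7432  stride 1/|dx|=1.0353 1/|dy|=3.8637
    cross x-line → (2,8), t=0.8696
    cross x-line → (3,8), t=1.9049 (wall)
  → r_1 = 1.9049
beam 2: φ=0°, α=30°
  d=(0.8660,0.5000)  start (1,8)  tX=0.9699 tY=0.5800  stride 1/|dx|=1.1547 1/|dy|=2.0000
    cross y-line → (1,9), t=0.5800 (wall)
  → r_2 = 0.5800
beam 3: φ=45°, α=75°
  d=(0.2588,0.9659)  start (1,8)  tX=3.2455 tY=0.3002  stride 1/|dx|=3.8637 1/|dy|=1.0353
    cross y-line → (1,9), t=0.3002 (wall)
  → r_3 = 0.3002

ranges = [1.9049, 0.5800, 0.3002]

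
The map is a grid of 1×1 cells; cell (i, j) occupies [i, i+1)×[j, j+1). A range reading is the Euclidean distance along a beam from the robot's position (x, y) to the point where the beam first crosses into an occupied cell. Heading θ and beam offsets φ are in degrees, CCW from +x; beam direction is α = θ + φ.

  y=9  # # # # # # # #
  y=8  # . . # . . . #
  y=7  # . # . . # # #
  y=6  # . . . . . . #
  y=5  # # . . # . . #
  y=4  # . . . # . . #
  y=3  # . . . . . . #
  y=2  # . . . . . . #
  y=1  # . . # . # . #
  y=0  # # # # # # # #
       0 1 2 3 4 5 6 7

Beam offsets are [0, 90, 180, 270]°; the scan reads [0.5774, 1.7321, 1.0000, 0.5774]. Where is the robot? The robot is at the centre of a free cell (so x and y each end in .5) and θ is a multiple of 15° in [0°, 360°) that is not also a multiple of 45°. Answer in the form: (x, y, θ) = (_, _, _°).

(x, y, θ) = (6.5, 6.5, 120°)

The pose lattice has 39·16 = 624 candidates. Test each by forward raycasting.
  (2.5, 5.5, 345°): beam 1 = 1.5529 ≠ 0.5774 ✗
  (3.5, 6.5, 60°): beam 1 = 2.8868 ≠ 0.5774 ✗
  (5.5, 3.5, 15°): beam 1 = 1.5529 ≠ 0.5774 ✗
  (5.5, 8.5, 300°): beam 2 = 1.0000 ≠ 1.7321 ✗
  (2.5, 4.5, 330°): beam 1 = 5.1962 ≠ 0.5774 ✗
  …
  (6.5, 6.5, 120°): r_1=0.5774, r_2=1.7321, r_3=1.0000, r_4=0.5774 — all match ✓
No second candidate reproduces the full scan.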